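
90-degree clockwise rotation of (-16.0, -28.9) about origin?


90° CW: (x,y) -> (y, -x)
(-16,-28.9) -> (-28.9, 16)

(-28.9, 16)


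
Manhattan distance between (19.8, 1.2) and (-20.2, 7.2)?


|19.8-(-20.2)| + |1.2-7.2| = 40 + 6 = 46

46


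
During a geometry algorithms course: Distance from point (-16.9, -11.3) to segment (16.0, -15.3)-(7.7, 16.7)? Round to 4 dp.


Project P onto AB: t = 0.367 (clamped to [0,1])
Closest point on segment: (12.9541, -3.5566)
Distance: 30.8419

30.8419


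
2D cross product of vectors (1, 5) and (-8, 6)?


u x v = u_x*v_y - u_y*v_x = 1*6 - 5*(-8)
= 6 - (-40) = 46

46


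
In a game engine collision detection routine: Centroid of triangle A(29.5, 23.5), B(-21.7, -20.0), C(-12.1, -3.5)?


Centroid = ((x_A+x_B+x_C)/3, (y_A+y_B+y_C)/3)
= ((29.5+(-21.7)+(-12.1))/3, (23.5+(-20)+(-3.5))/3)
= (-1.4333, 0)

(-1.4333, 0)


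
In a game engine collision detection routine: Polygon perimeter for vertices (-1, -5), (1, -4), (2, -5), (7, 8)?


Sides: (-1, -5)->(1, -4): sqrt(5) = 2.236068, (1, -4)->(2, -5): sqrt(2) = 1.414214, (2, -5)->(7, 8): sqrt(194) = 13.928388, (7, 8)->(-1, -5): sqrt(233) = 15.264338
Sum = 32.843008
Perimeter = 32.843

32.843


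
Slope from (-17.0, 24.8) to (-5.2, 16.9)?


slope = (y2-y1)/(x2-x1) = (16.9-24.8)/((-5.2)-(-17)) = (-7.9)/11.8 = -0.6695

-0.6695


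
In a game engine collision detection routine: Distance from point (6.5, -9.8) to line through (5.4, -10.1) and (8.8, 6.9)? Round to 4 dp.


|cross product| = 17.68
|line direction| = sqrt(300.56) = 17.3367
Distance = 17.68/sqrt(300.56) = 1.0198

1.0198


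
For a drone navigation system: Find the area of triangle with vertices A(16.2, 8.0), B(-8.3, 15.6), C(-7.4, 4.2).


Area = |x_A(y_B-y_C) + x_B(y_C-y_A) + x_C(y_A-y_B)|/2
= |184.68 + 31.54 + 56.24|/2
= 272.46/2 = 136.23

136.23


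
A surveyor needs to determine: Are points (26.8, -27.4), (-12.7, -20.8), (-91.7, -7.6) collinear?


Cross product: ((-12.7)-26.8)*((-7.6)-(-27.4)) - ((-20.8)-(-27.4))*((-91.7)-26.8)
= 0

Yes, collinear


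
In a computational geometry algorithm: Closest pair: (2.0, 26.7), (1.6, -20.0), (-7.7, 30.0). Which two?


d(P0,P1) = 46.7017, d(P0,P2) = 10.246, d(P1,P2) = 50.8575
Closest: P0 and P2

Closest pair: (2.0, 26.7) and (-7.7, 30.0), distance = 10.246


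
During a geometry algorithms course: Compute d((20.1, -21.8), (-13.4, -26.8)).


dx=-33.5, dy=-5
d^2 = (-33.5)^2 + (-5)^2 = 1147.25
d = sqrt(1147.25) = 33.8711

33.8711


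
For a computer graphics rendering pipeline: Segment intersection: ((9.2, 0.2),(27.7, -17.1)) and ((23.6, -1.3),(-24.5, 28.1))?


Cross products: d1=351.21, d2=639.44, d3=221.37, d4=-66.86
d1*d2 < 0 and d3*d4 < 0? no

No, they don't intersect


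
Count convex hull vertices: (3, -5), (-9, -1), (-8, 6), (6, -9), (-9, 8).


Convex hull vertices (CCW): (-9, -1), (6, -9), (3, -5), (-9, 8)
Count = 4

4


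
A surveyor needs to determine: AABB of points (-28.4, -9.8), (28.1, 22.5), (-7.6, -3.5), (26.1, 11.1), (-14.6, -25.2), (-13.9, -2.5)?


x range: [-28.4, 28.1]
y range: [-25.2, 22.5]
Bounding box: (-28.4,-25.2) to (28.1,22.5)

(-28.4,-25.2) to (28.1,22.5)


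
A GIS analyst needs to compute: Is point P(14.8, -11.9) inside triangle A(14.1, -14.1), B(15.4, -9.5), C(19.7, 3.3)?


Cross products: AB x AP = -0.36, BC x BP = -2.64, CA x CP = -0.14
All same sign? yes

Yes, inside


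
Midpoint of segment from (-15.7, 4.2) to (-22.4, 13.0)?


M = (((-15.7)+(-22.4))/2, (4.2+13)/2)
= (-19.05, 8.6)

(-19.05, 8.6)


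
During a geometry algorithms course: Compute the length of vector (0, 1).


|u| = sqrt(0^2 + 1^2) = sqrt(1) = 1

1


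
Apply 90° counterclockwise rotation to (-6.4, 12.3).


90° CCW: (x,y) -> (-y, x)
(-6.4,12.3) -> (-12.3, -6.4)

(-12.3, -6.4)


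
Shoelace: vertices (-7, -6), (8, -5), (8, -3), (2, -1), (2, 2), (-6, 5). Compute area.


Shoelace sum: ((-7)*(-5) - 8*(-6)) + (8*(-3) - 8*(-5)) + (8*(-1) - 2*(-3)) + (2*2 - 2*(-1)) + (2*5 - (-6)*2) + ((-6)*(-6) - (-7)*5)
= 196
Area = |196|/2 = 98

98


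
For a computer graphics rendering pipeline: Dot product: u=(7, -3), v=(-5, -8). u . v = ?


u . v = u_x*v_x + u_y*v_y = 7*(-5) + (-3)*(-8)
= (-35) + 24 = -11

-11


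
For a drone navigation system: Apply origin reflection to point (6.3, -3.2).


Reflection over origin: (x,y) -> (-x,-y)
(6.3, -3.2) -> (-6.3, 3.2)

(-6.3, 3.2)


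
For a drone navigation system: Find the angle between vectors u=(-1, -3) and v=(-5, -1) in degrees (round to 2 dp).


u.v = 8, |u| = sqrt(10) = 3.1623, |v| = sqrt(26) = 5.099
cos(theta) = u.v/(|u||v|) = 8/sqrt(260) = 0.496139
theta = acos(0.496139) = 60.26 degrees

60.26 degrees


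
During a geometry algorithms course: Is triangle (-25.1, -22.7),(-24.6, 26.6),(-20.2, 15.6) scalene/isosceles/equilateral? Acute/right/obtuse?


Side lengths squared: AB^2=2430.74, BC^2=140.36, CA^2=1490.9
Sorted: [140.36, 1490.9, 2430.74]
By sides: Scalene, By angles: Obtuse

Scalene, Obtuse


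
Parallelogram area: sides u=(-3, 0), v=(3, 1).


|u x v| = |(-3)*1 - 0*3|
= |(-3) - 0| = 3

3


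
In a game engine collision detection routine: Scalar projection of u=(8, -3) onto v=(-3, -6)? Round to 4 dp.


u.v = -6, |v| = sqrt(45) = 6.7082
Scalar projection = u.v / |v| = -6 / sqrt(45) = -0.8944

-0.8944


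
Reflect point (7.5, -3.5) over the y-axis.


Reflection over y-axis: (x,y) -> (-x,y)
(7.5, -3.5) -> (-7.5, -3.5)

(-7.5, -3.5)


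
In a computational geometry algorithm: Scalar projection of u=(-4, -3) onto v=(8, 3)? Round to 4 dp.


u.v = -41, |v| = sqrt(73) = 8.544
Scalar projection = u.v / |v| = -41 / sqrt(73) = -4.7987

-4.7987


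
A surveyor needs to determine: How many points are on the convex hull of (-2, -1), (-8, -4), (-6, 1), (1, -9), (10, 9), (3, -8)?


Convex hull vertices (CCW): (-8, -4), (1, -9), (3, -8), (10, 9), (-6, 1)
Count = 5

5


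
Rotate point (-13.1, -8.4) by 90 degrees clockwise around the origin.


90° CW: (x,y) -> (y, -x)
(-13.1,-8.4) -> (-8.4, 13.1)

(-8.4, 13.1)


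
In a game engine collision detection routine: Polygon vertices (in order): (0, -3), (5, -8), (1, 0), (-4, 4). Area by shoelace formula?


Shoelace sum: (0*(-8) - 5*(-3)) + (5*0 - 1*(-8)) + (1*4 - (-4)*0) + ((-4)*(-3) - 0*4)
= 39
Area = |39|/2 = 19.5

19.5


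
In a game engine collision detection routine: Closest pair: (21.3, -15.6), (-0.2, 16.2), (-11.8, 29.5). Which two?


d(P0,P1) = 38.3861, d(P0,P2) = 55.943, d(P1,P2) = 17.6479
Closest: P1 and P2

Closest pair: (-0.2, 16.2) and (-11.8, 29.5), distance = 17.6479


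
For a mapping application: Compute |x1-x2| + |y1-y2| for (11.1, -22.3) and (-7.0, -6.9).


|11.1-(-7)| + |(-22.3)-(-6.9)| = 18.1 + 15.4 = 33.5

33.5


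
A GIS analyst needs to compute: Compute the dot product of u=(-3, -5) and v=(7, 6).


u . v = u_x*v_x + u_y*v_y = (-3)*7 + (-5)*6
= (-21) + (-30) = -51

-51


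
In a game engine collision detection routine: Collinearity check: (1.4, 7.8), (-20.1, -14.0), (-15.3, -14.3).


Cross product: ((-20.1)-1.4)*((-14.3)-7.8) - ((-14)-7.8)*((-15.3)-1.4)
= 111.09

No, not collinear


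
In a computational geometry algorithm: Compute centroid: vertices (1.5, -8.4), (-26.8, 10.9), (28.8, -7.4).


Centroid = ((x_A+x_B+x_C)/3, (y_A+y_B+y_C)/3)
= ((1.5+(-26.8)+28.8)/3, ((-8.4)+10.9+(-7.4))/3)
= (1.1667, -1.6333)

(1.1667, -1.6333)


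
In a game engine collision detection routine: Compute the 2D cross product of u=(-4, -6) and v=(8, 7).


u x v = u_x*v_y - u_y*v_x = (-4)*7 - (-6)*8
= (-28) - (-48) = 20

20


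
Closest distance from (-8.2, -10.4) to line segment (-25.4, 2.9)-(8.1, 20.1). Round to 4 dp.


Project P onto AB: t = 0.245 (clamped to [0,1])
Closest point on segment: (-17.1923, 7.1141)
Distance: 19.6877

19.6877


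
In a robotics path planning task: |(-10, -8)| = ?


|u| = sqrt((-10)^2 + (-8)^2) = sqrt(164) = 12.8062

12.8062


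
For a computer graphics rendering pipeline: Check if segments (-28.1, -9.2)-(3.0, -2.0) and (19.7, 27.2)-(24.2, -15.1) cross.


Cross products: d1=-2185.74, d2=-837.81, d3=787.88, d4=-560.05
d1*d2 < 0 and d3*d4 < 0? no

No, they don't intersect


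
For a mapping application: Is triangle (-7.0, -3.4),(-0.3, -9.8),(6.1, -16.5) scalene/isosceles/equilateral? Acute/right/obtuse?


Side lengths squared: AB^2=85.85, BC^2=85.85, CA^2=343.22
Sorted: [85.85, 85.85, 343.22]
By sides: Isosceles, By angles: Obtuse

Isosceles, Obtuse


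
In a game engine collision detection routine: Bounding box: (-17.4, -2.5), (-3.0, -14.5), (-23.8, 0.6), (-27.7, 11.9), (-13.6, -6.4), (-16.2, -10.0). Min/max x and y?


x range: [-27.7, -3]
y range: [-14.5, 11.9]
Bounding box: (-27.7,-14.5) to (-3,11.9)

(-27.7,-14.5) to (-3,11.9)


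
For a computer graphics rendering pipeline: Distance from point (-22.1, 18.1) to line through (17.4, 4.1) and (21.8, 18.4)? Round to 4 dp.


|cross product| = 626.45
|line direction| = sqrt(223.85) = 14.9616
Distance = 626.45/sqrt(223.85) = 41.8705

41.8705


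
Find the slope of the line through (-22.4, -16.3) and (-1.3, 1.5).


slope = (y2-y1)/(x2-x1) = (1.5-(-16.3))/((-1.3)-(-22.4)) = 17.8/21.1 = 0.8436

0.8436


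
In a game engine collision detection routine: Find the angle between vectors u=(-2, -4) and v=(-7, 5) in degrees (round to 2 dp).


u.v = -6, |u| = sqrt(20) = 4.4721, |v| = sqrt(74) = 8.6023
cos(theta) = u.v/(|u||v|) = -6/sqrt(1480) = -0.155963
theta = acos(-0.155963) = 98.97 degrees

98.97 degrees


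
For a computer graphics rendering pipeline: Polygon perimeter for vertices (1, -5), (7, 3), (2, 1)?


Sides: (1, -5)->(7, 3): sqrt(100) = 10, (7, 3)->(2, 1): sqrt(29) = 5.385165, (2, 1)->(1, -5): sqrt(37) = 6.082763
Sum = 21.467928
Perimeter = 21.4679

21.4679


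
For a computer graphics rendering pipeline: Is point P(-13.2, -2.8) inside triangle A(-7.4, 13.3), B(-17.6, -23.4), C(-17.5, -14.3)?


Cross products: AB x AP = -48.64, BC x BP = -37.98, CA x CP = -2.53
All same sign? yes

Yes, inside


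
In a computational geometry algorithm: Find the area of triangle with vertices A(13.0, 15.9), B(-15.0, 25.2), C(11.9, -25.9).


Area = |x_A(y_B-y_C) + x_B(y_C-y_A) + x_C(y_A-y_B)|/2
= |664.3 + 627 + (-110.67)|/2
= 1180.63/2 = 590.315

590.315


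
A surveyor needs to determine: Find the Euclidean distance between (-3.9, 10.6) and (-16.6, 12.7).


dx=-12.7, dy=2.1
d^2 = (-12.7)^2 + 2.1^2 = 165.7
d = sqrt(165.7) = 12.8725

12.8725


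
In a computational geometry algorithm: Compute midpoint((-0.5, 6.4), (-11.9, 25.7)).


M = (((-0.5)+(-11.9))/2, (6.4+25.7)/2)
= (-6.2, 16.05)

(-6.2, 16.05)


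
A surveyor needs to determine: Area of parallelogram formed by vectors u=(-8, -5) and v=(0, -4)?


|u x v| = |(-8)*(-4) - (-5)*0|
= |32 - 0| = 32

32


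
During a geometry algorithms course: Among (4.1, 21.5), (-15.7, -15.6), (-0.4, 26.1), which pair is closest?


d(P0,P1) = 42.0529, d(P0,P2) = 6.4351, d(P1,P2) = 44.4182
Closest: P0 and P2

Closest pair: (4.1, 21.5) and (-0.4, 26.1), distance = 6.4351


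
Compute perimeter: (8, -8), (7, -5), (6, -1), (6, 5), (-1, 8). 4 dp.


Sides: (8, -8)->(7, -5): sqrt(10) = 3.162278, (7, -5)->(6, -1): sqrt(17) = 4.123106, (6, -1)->(6, 5): sqrt(36) = 6, (6, 5)->(-1, 8): sqrt(58) = 7.615773, (-1, 8)->(8, -8): sqrt(337) = 18.35756
Sum = 39.258717
Perimeter = 39.2587

39.2587


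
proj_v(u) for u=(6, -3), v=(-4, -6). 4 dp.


u.v = -6, |v| = sqrt(52) = 7.2111
Scalar projection = u.v / |v| = -6 / sqrt(52) = -0.8321

-0.8321


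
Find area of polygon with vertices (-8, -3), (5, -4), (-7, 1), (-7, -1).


Shoelace sum: ((-8)*(-4) - 5*(-3)) + (5*1 - (-7)*(-4)) + ((-7)*(-1) - (-7)*1) + ((-7)*(-3) - (-8)*(-1))
= 51
Area = |51|/2 = 25.5

25.5


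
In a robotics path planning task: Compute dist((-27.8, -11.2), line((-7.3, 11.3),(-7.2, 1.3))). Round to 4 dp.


|cross product| = 207.25
|line direction| = sqrt(100.01) = 10.0005
Distance = 207.25/sqrt(100.01) = 20.724

20.724


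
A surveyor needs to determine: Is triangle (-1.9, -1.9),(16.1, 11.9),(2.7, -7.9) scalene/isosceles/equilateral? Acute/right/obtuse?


Side lengths squared: AB^2=514.44, BC^2=571.6, CA^2=57.16
Sorted: [57.16, 514.44, 571.6]
By sides: Scalene, By angles: Right

Scalene, Right


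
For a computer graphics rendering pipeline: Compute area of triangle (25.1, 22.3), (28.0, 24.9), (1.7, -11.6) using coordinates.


Area = |x_A(y_B-y_C) + x_B(y_C-y_A) + x_C(y_A-y_B)|/2
= |916.15 + (-949.2) + (-4.42)|/2
= 37.47/2 = 18.735

18.735


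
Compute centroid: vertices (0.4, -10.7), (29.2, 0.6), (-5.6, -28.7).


Centroid = ((x_A+x_B+x_C)/3, (y_A+y_B+y_C)/3)
= ((0.4+29.2+(-5.6))/3, ((-10.7)+0.6+(-28.7))/3)
= (8, -12.9333)

(8, -12.9333)


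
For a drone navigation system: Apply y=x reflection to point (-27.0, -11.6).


Reflection over y=x: (x,y) -> (y,x)
(-27, -11.6) -> (-11.6, -27)

(-11.6, -27)


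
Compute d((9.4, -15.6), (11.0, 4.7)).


dx=1.6, dy=20.3
d^2 = 1.6^2 + 20.3^2 = 414.65
d = sqrt(414.65) = 20.363

20.363


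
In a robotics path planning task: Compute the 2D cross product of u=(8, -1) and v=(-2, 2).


u x v = u_x*v_y - u_y*v_x = 8*2 - (-1)*(-2)
= 16 - 2 = 14

14


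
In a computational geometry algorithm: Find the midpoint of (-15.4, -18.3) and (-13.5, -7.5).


M = (((-15.4)+(-13.5))/2, ((-18.3)+(-7.5))/2)
= (-14.45, -12.9)

(-14.45, -12.9)


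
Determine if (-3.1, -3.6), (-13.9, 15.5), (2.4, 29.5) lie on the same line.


Cross product: ((-13.9)-(-3.1))*(29.5-(-3.6)) - (15.5-(-3.6))*(2.4-(-3.1))
= -462.53

No, not collinear


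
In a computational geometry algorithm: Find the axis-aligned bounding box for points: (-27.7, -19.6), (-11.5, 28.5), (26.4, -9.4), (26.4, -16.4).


x range: [-27.7, 26.4]
y range: [-19.6, 28.5]
Bounding box: (-27.7,-19.6) to (26.4,28.5)

(-27.7,-19.6) to (26.4,28.5)


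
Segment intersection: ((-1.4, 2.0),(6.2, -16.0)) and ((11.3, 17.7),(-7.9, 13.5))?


Cross products: d1=248.1, d2=625.62, d3=347.92, d4=-29.6
d1*d2 < 0 and d3*d4 < 0? no

No, they don't intersect


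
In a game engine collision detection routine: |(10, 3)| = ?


|u| = sqrt(10^2 + 3^2) = sqrt(109) = 10.4403

10.4403


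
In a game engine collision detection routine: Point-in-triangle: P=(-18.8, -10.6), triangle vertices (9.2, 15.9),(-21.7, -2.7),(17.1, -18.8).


Cross products: AB x AP = 298.05, BC x BP = -259.83, CA x CP = 1180.95
All same sign? no

No, outside


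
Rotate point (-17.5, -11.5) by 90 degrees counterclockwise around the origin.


90° CCW: (x,y) -> (-y, x)
(-17.5,-11.5) -> (11.5, -17.5)

(11.5, -17.5)


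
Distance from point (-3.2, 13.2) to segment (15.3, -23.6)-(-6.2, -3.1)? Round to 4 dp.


Project P onto AB: t = 1 (clamped to [0,1])
Closest point on segment: (-6.2, -3.1)
Distance: 16.5738

16.5738


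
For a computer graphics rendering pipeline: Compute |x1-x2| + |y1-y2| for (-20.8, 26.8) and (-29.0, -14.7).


|(-20.8)-(-29)| + |26.8-(-14.7)| = 8.2 + 41.5 = 49.7

49.7


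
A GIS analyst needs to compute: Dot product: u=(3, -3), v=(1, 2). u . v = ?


u . v = u_x*v_x + u_y*v_y = 3*1 + (-3)*2
= 3 + (-6) = -3

-3


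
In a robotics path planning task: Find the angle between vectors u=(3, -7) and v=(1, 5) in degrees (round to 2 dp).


u.v = -32, |u| = sqrt(58) = 7.6158, |v| = sqrt(26) = 5.099
cos(theta) = u.v/(|u||v|) = -32/sqrt(1508) = -0.824042
theta = acos(-0.824042) = 145.49 degrees

145.49 degrees


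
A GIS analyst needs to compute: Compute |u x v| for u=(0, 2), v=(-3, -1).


|u x v| = |0*(-1) - 2*(-3)|
= |0 - (-6)| = 6

6


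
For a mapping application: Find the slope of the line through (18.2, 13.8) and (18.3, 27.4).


slope = (y2-y1)/(x2-x1) = (27.4-13.8)/(18.3-18.2) = 13.6/0.1 = 136

136


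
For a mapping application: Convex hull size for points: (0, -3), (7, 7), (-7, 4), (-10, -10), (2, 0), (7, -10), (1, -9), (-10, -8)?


Convex hull vertices (CCW): (-10, -10), (7, -10), (7, 7), (-7, 4), (-10, -8)
Count = 5

5


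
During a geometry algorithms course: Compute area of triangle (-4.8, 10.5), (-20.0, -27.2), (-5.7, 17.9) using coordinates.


Area = |x_A(y_B-y_C) + x_B(y_C-y_A) + x_C(y_A-y_B)|/2
= |216.48 + (-148) + (-214.89)|/2
= 146.41/2 = 73.205

73.205


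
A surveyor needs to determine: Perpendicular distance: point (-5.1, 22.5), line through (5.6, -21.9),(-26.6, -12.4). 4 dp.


|cross product| = 1328.03
|line direction| = sqrt(1127.09) = 33.5722
Distance = 1328.03/sqrt(1127.09) = 39.5575

39.5575


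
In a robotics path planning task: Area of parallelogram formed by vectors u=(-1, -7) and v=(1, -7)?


|u x v| = |(-1)*(-7) - (-7)*1|
= |7 - (-7)| = 14

14


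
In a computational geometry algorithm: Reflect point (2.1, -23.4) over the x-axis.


Reflection over x-axis: (x,y) -> (x,-y)
(2.1, -23.4) -> (2.1, 23.4)

(2.1, 23.4)


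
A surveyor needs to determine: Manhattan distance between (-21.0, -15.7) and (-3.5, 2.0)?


|(-21)-(-3.5)| + |(-15.7)-2| = 17.5 + 17.7 = 35.2

35.2


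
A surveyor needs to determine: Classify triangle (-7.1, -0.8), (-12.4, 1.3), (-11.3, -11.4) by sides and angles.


Side lengths squared: AB^2=32.5, BC^2=162.5, CA^2=130
Sorted: [32.5, 130, 162.5]
By sides: Scalene, By angles: Right

Scalene, Right


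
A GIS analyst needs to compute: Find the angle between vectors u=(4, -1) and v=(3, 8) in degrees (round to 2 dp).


u.v = 4, |u| = sqrt(17) = 4.1231, |v| = sqrt(73) = 8.544
cos(theta) = u.v/(|u||v|) = 4/sqrt(1241) = 0.113547
theta = acos(0.113547) = 83.48 degrees

83.48 degrees


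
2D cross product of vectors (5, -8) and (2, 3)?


u x v = u_x*v_y - u_y*v_x = 5*3 - (-8)*2
= 15 - (-16) = 31

31


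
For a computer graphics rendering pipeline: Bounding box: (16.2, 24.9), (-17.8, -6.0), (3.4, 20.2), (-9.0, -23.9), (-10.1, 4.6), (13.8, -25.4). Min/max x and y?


x range: [-17.8, 16.2]
y range: [-25.4, 24.9]
Bounding box: (-17.8,-25.4) to (16.2,24.9)

(-17.8,-25.4) to (16.2,24.9)


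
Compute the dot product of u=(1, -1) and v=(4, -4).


u . v = u_x*v_x + u_y*v_y = 1*4 + (-1)*(-4)
= 4 + 4 = 8

8


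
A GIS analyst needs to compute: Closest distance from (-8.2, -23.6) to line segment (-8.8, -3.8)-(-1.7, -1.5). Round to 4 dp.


Project P onto AB: t = 0 (clamped to [0,1])
Closest point on segment: (-8.8, -3.8)
Distance: 19.8091

19.8091


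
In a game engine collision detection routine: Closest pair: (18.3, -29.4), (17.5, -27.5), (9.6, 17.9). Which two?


d(P0,P1) = 2.0616, d(P0,P2) = 48.0935, d(P1,P2) = 46.0822
Closest: P0 and P1

Closest pair: (18.3, -29.4) and (17.5, -27.5), distance = 2.0616


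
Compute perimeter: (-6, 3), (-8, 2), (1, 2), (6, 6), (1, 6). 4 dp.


Sides: (-6, 3)->(-8, 2): sqrt(5) = 2.236068, (-8, 2)->(1, 2): sqrt(81) = 9, (1, 2)->(6, 6): sqrt(41) = 6.403124, (6, 6)->(1, 6): sqrt(25) = 5, (1, 6)->(-6, 3): sqrt(58) = 7.615773
Sum = 30.254965
Perimeter = 30.255

30.255


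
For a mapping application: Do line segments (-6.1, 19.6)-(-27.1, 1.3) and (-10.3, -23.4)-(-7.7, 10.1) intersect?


Cross products: d1=-28.9, d2=627.02, d3=826.14, d4=170.22
d1*d2 < 0 and d3*d4 < 0? no

No, they don't intersect


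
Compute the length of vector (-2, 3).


|u| = sqrt((-2)^2 + 3^2) = sqrt(13) = 3.6056

3.6056


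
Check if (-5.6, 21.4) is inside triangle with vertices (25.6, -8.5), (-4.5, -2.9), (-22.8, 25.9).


Cross products: AB x AP = -725.27, BC x BP = -413.01, CA x CP = 373.88
All same sign? no

No, outside


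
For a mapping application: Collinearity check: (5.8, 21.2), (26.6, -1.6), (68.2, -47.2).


Cross product: (26.6-5.8)*((-47.2)-21.2) - ((-1.6)-21.2)*(68.2-5.8)
= 0

Yes, collinear


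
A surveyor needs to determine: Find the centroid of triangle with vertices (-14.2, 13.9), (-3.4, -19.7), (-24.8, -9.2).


Centroid = ((x_A+x_B+x_C)/3, (y_A+y_B+y_C)/3)
= (((-14.2)+(-3.4)+(-24.8))/3, (13.9+(-19.7)+(-9.2))/3)
= (-14.1333, -5)

(-14.1333, -5)


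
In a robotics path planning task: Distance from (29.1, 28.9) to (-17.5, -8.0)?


dx=-46.6, dy=-36.9
d^2 = (-46.6)^2 + (-36.9)^2 = 3533.17
d = sqrt(3533.17) = 59.4405

59.4405


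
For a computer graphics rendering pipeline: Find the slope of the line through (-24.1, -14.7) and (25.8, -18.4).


slope = (y2-y1)/(x2-x1) = ((-18.4)-(-14.7))/(25.8-(-24.1)) = (-3.7)/49.9 = -0.0741

-0.0741


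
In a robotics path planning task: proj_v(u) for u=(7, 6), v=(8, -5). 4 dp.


u.v = 26, |v| = sqrt(89) = 9.434
Scalar projection = u.v / |v| = 26 / sqrt(89) = 2.756

2.756


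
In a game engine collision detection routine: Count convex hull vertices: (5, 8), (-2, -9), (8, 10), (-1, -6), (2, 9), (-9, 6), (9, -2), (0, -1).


Convex hull vertices (CCW): (-9, 6), (-2, -9), (9, -2), (8, 10), (2, 9)
Count = 5

5


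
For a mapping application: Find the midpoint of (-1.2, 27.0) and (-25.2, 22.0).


M = (((-1.2)+(-25.2))/2, (27+22)/2)
= (-13.2, 24.5)

(-13.2, 24.5)


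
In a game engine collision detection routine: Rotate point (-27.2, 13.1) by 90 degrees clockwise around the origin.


90° CW: (x,y) -> (y, -x)
(-27.2,13.1) -> (13.1, 27.2)

(13.1, 27.2)


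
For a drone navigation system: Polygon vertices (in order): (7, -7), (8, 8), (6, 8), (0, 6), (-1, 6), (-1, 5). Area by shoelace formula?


Shoelace sum: (7*8 - 8*(-7)) + (8*8 - 6*8) + (6*6 - 0*8) + (0*6 - (-1)*6) + ((-1)*5 - (-1)*6) + ((-1)*(-7) - 7*5)
= 143
Area = |143|/2 = 71.5

71.5


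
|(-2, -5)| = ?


|u| = sqrt((-2)^2 + (-5)^2) = sqrt(29) = 5.3852

5.3852


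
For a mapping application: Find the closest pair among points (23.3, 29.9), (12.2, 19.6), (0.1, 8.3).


d(P0,P1) = 15.1427, d(P0,P2) = 31.6986, d(P1,P2) = 16.556
Closest: P0 and P1

Closest pair: (23.3, 29.9) and (12.2, 19.6), distance = 15.1427


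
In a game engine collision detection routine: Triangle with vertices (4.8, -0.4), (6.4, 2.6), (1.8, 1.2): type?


Side lengths squared: AB^2=11.56, BC^2=23.12, CA^2=11.56
Sorted: [11.56, 11.56, 23.12]
By sides: Isosceles, By angles: Right

Isosceles, Right


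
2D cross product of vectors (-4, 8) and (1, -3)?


u x v = u_x*v_y - u_y*v_x = (-4)*(-3) - 8*1
= 12 - 8 = 4

4


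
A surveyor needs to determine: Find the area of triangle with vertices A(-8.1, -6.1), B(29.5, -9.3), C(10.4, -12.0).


Area = |x_A(y_B-y_C) + x_B(y_C-y_A) + x_C(y_A-y_B)|/2
= |(-21.87) + (-174.05) + 33.28|/2
= 162.64/2 = 81.32

81.32


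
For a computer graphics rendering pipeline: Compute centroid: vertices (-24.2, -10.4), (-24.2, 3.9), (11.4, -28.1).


Centroid = ((x_A+x_B+x_C)/3, (y_A+y_B+y_C)/3)
= (((-24.2)+(-24.2)+11.4)/3, ((-10.4)+3.9+(-28.1))/3)
= (-12.3333, -11.5333)

(-12.3333, -11.5333)


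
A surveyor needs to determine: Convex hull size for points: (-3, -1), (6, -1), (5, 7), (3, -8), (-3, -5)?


Convex hull vertices (CCW): (-3, -5), (3, -8), (6, -1), (5, 7), (-3, -1)
Count = 5

5


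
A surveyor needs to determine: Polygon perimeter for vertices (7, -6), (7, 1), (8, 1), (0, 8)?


Sides: (7, -6)->(7, 1): sqrt(49) = 7, (7, 1)->(8, 1): sqrt(1) = 1, (8, 1)->(0, 8): sqrt(113) = 10.630146, (0, 8)->(7, -6): sqrt(245) = 15.652476
Sum = 34.282622
Perimeter = 34.2826

34.2826


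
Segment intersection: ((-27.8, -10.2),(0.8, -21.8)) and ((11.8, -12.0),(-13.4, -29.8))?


Cross products: d1=-750.24, d2=51.16, d3=407.88, d4=-393.52
d1*d2 < 0 and d3*d4 < 0? yes

Yes, they intersect


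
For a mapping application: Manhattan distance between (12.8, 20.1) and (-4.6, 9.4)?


|12.8-(-4.6)| + |20.1-9.4| = 17.4 + 10.7 = 28.1

28.1


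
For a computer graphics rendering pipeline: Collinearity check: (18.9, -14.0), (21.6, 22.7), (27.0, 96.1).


Cross product: (21.6-18.9)*(96.1-(-14)) - (22.7-(-14))*(27-18.9)
= 0

Yes, collinear


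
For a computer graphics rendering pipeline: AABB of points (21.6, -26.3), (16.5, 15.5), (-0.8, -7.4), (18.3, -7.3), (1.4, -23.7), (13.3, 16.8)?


x range: [-0.8, 21.6]
y range: [-26.3, 16.8]
Bounding box: (-0.8,-26.3) to (21.6,16.8)

(-0.8,-26.3) to (21.6,16.8)


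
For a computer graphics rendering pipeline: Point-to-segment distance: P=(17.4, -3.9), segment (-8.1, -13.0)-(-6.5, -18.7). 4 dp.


Project P onto AB: t = 0 (clamped to [0,1])
Closest point on segment: (-8.1, -13)
Distance: 27.0751

27.0751


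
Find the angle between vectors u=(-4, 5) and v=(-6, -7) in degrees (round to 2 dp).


u.v = -11, |u| = sqrt(41) = 6.4031, |v| = sqrt(85) = 9.2195
cos(theta) = u.v/(|u||v|) = -11/sqrt(3485) = -0.186334
theta = acos(-0.186334) = 100.74 degrees

100.74 degrees


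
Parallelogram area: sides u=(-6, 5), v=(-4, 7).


|u x v| = |(-6)*7 - 5*(-4)|
= |(-42) - (-20)| = 22

22


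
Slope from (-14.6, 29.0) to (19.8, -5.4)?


slope = (y2-y1)/(x2-x1) = ((-5.4)-29)/(19.8-(-14.6)) = (-34.4)/34.4 = -1

-1


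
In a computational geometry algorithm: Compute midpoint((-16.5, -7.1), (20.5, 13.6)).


M = (((-16.5)+20.5)/2, ((-7.1)+13.6)/2)
= (2, 3.25)

(2, 3.25)


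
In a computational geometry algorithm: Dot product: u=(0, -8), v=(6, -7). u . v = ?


u . v = u_x*v_x + u_y*v_y = 0*6 + (-8)*(-7)
= 0 + 56 = 56

56


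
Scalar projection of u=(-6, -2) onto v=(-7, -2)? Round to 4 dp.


u.v = 46, |v| = sqrt(53) = 7.2801
Scalar projection = u.v / |v| = 46 / sqrt(53) = 6.3186

6.3186


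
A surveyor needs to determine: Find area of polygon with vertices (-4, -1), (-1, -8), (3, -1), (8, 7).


Shoelace sum: ((-4)*(-8) - (-1)*(-1)) + ((-1)*(-1) - 3*(-8)) + (3*7 - 8*(-1)) + (8*(-1) - (-4)*7)
= 105
Area = |105|/2 = 52.5

52.5


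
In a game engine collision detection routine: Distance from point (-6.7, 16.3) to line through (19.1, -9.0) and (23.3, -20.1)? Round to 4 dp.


|cross product| = 180.12
|line direction| = sqrt(140.85) = 11.868
Distance = 180.12/sqrt(140.85) = 15.1769

15.1769


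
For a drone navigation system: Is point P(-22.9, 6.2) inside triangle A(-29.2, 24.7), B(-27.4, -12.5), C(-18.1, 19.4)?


Cross products: AB x AP = 201.06, BC x BP = 30.36, CA x CP = 171.96
All same sign? yes

Yes, inside


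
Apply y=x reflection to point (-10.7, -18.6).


Reflection over y=x: (x,y) -> (y,x)
(-10.7, -18.6) -> (-18.6, -10.7)

(-18.6, -10.7)


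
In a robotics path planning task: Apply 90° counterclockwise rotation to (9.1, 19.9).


90° CCW: (x,y) -> (-y, x)
(9.1,19.9) -> (-19.9, 9.1)

(-19.9, 9.1)


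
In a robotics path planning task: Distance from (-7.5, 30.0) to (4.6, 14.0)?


dx=12.1, dy=-16
d^2 = 12.1^2 + (-16)^2 = 402.41
d = sqrt(402.41) = 20.0602

20.0602


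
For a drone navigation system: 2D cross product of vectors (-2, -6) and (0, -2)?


u x v = u_x*v_y - u_y*v_x = (-2)*(-2) - (-6)*0
= 4 - 0 = 4

4


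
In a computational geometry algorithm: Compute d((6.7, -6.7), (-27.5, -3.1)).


dx=-34.2, dy=3.6
d^2 = (-34.2)^2 + 3.6^2 = 1182.6
d = sqrt(1182.6) = 34.389

34.389


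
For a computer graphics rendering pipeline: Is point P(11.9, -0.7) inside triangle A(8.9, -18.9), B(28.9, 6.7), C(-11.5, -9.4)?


Cross products: AB x AP = 287.2, BC x BP = 25.26, CA x CP = 399.78
All same sign? yes

Yes, inside


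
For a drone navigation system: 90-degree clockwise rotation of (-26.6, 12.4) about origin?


90° CW: (x,y) -> (y, -x)
(-26.6,12.4) -> (12.4, 26.6)

(12.4, 26.6)


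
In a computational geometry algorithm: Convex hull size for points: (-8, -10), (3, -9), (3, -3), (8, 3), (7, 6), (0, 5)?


Convex hull vertices (CCW): (-8, -10), (3, -9), (8, 3), (7, 6), (0, 5)
Count = 5

5


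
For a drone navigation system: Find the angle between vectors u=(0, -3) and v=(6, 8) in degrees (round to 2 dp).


u.v = -24, |u| = sqrt(9) = 3, |v| = sqrt(100) = 10
cos(theta) = u.v/(|u||v|) = -24/sqrt(900) = -0.8
theta = acos(-0.8) = 143.13 degrees

143.13 degrees


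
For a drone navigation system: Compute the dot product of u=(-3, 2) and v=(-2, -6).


u . v = u_x*v_x + u_y*v_y = (-3)*(-2) + 2*(-6)
= 6 + (-12) = -6

-6


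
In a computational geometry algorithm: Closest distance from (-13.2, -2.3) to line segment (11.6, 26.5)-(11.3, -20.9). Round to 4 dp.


Project P onto AB: t = 0.6109 (clamped to [0,1])
Closest point on segment: (11.4167, -2.4558)
Distance: 24.6172

24.6172


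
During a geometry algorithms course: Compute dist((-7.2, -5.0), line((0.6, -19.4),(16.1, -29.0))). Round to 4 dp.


|cross product| = 148.32
|line direction| = sqrt(332.41) = 18.2321
Distance = 148.32/sqrt(332.41) = 8.1351

8.1351


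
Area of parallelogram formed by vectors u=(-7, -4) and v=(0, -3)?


|u x v| = |(-7)*(-3) - (-4)*0|
= |21 - 0| = 21

21


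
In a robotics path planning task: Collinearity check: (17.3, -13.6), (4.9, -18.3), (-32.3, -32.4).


Cross product: (4.9-17.3)*((-32.4)-(-13.6)) - ((-18.3)-(-13.6))*((-32.3)-17.3)
= 0

Yes, collinear


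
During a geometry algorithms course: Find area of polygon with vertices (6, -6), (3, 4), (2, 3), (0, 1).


Shoelace sum: (6*4 - 3*(-6)) + (3*3 - 2*4) + (2*1 - 0*3) + (0*(-6) - 6*1)
= 39
Area = |39|/2 = 19.5

19.5


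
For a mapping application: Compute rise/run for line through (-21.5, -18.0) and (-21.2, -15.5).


slope = (y2-y1)/(x2-x1) = ((-15.5)-(-18))/((-21.2)-(-21.5)) = 2.5/0.3 = 8.3333

8.3333


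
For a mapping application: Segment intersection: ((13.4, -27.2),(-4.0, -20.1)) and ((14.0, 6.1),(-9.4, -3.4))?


Cross products: d1=773.52, d2=442.08, d3=-583.68, d4=-252.24
d1*d2 < 0 and d3*d4 < 0? no

No, they don't intersect


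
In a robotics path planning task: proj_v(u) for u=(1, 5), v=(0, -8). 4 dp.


u.v = -40, |v| = sqrt(64) = 8
Scalar projection = u.v / |v| = -40 / sqrt(64) = -5

-5


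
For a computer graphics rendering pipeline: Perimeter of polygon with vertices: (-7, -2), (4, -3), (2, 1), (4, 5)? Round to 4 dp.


Sides: (-7, -2)->(4, -3): sqrt(122) = 11.045361, (4, -3)->(2, 1): sqrt(20) = 4.472136, (2, 1)->(4, 5): sqrt(20) = 4.472136, (4, 5)->(-7, -2): sqrt(170) = 13.038405
Sum = 33.028038
Perimeter = 33.028

33.028


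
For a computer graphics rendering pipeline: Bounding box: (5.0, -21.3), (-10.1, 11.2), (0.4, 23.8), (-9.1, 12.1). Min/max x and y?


x range: [-10.1, 5]
y range: [-21.3, 23.8]
Bounding box: (-10.1,-21.3) to (5,23.8)

(-10.1,-21.3) to (5,23.8)


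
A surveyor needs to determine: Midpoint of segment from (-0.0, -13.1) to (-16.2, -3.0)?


M = ((0+(-16.2))/2, ((-13.1)+(-3))/2)
= (-8.1, -8.05)

(-8.1, -8.05)


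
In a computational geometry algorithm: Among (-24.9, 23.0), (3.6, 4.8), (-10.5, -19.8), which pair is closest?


d(P0,P1) = 33.8155, d(P0,P2) = 45.1575, d(P1,P2) = 28.3544
Closest: P1 and P2

Closest pair: (3.6, 4.8) and (-10.5, -19.8), distance = 28.3544


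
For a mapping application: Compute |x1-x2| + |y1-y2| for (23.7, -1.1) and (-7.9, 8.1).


|23.7-(-7.9)| + |(-1.1)-8.1| = 31.6 + 9.2 = 40.8

40.8


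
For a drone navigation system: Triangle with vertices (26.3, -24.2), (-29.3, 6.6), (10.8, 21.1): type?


Side lengths squared: AB^2=4040, BC^2=1818.26, CA^2=2292.34
Sorted: [1818.26, 2292.34, 4040]
By sides: Scalene, By angles: Acute

Scalene, Acute


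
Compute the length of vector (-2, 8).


|u| = sqrt((-2)^2 + 8^2) = sqrt(68) = 8.2462

8.2462


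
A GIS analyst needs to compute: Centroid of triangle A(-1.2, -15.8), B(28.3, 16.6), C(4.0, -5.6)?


Centroid = ((x_A+x_B+x_C)/3, (y_A+y_B+y_C)/3)
= (((-1.2)+28.3+4)/3, ((-15.8)+16.6+(-5.6))/3)
= (10.3667, -1.6)

(10.3667, -1.6)


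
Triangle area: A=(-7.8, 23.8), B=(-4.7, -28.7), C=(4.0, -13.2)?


Area = |x_A(y_B-y_C) + x_B(y_C-y_A) + x_C(y_A-y_B)|/2
= |120.9 + 173.9 + 210|/2
= 504.8/2 = 252.4

252.4


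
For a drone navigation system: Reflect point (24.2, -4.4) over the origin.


Reflection over origin: (x,y) -> (-x,-y)
(24.2, -4.4) -> (-24.2, 4.4)

(-24.2, 4.4)


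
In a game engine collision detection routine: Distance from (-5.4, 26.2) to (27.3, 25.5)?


dx=32.7, dy=-0.7
d^2 = 32.7^2 + (-0.7)^2 = 1069.78
d = sqrt(1069.78) = 32.7075

32.7075


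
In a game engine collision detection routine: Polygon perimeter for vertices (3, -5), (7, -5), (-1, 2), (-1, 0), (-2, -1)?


Sides: (3, -5)->(7, -5): sqrt(16) = 4, (7, -5)->(-1, 2): sqrt(113) = 10.630146, (-1, 2)->(-1, 0): sqrt(4) = 2, (-1, 0)->(-2, -1): sqrt(2) = 1.414214, (-2, -1)->(3, -5): sqrt(41) = 6.403124
Sum = 24.447484
Perimeter = 24.4475

24.4475


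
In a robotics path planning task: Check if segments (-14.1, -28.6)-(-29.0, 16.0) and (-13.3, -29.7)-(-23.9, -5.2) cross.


Cross products: d1=7.94, d2=-99.77, d3=-19.29, d4=88.42
d1*d2 < 0 and d3*d4 < 0? yes

Yes, they intersect


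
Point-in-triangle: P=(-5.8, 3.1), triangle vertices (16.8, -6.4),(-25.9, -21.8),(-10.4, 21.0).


Cross products: AB x AP = -753.69, BC x BP = -474.33, CA x CP = -360.84
All same sign? yes

Yes, inside


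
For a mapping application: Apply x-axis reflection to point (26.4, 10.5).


Reflection over x-axis: (x,y) -> (x,-y)
(26.4, 10.5) -> (26.4, -10.5)

(26.4, -10.5)


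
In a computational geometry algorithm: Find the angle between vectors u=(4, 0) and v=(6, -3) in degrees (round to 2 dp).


u.v = 24, |u| = sqrt(16) = 4, |v| = sqrt(45) = 6.7082
cos(theta) = u.v/(|u||v|) = 24/sqrt(720) = 0.894427
theta = acos(0.894427) = 26.57 degrees

26.57 degrees


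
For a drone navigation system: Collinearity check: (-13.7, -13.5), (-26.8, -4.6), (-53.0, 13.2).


Cross product: ((-26.8)-(-13.7))*(13.2-(-13.5)) - ((-4.6)-(-13.5))*((-53)-(-13.7))
= 0

Yes, collinear


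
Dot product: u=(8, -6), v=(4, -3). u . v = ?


u . v = u_x*v_x + u_y*v_y = 8*4 + (-6)*(-3)
= 32 + 18 = 50

50


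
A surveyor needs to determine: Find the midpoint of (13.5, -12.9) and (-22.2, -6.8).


M = ((13.5+(-22.2))/2, ((-12.9)+(-6.8))/2)
= (-4.35, -9.85)

(-4.35, -9.85)


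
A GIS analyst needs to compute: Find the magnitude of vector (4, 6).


|u| = sqrt(4^2 + 6^2) = sqrt(52) = 7.2111

7.2111


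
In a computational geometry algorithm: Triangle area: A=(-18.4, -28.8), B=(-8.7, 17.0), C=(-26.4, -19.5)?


Area = |x_A(y_B-y_C) + x_B(y_C-y_A) + x_C(y_A-y_B)|/2
= |(-671.6) + (-80.91) + 1209.12|/2
= 456.61/2 = 228.305

228.305


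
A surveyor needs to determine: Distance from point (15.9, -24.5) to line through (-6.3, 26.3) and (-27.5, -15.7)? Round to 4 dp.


|cross product| = 2009.36
|line direction| = sqrt(2213.44) = 47.0472
Distance = 2009.36/sqrt(2213.44) = 42.7094

42.7094


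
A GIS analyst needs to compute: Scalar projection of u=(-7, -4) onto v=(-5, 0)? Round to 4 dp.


u.v = 35, |v| = sqrt(25) = 5
Scalar projection = u.v / |v| = 35 / sqrt(25) = 7

7


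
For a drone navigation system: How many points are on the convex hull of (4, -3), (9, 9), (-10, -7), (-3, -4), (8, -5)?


Convex hull vertices (CCW): (-10, -7), (8, -5), (9, 9)
Count = 3

3


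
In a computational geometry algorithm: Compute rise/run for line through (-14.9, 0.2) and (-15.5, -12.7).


slope = (y2-y1)/(x2-x1) = ((-12.7)-0.2)/((-15.5)-(-14.9)) = (-12.9)/(-0.6) = 21.5

21.5


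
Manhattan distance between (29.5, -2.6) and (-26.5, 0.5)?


|29.5-(-26.5)| + |(-2.6)-0.5| = 56 + 3.1 = 59.1

59.1


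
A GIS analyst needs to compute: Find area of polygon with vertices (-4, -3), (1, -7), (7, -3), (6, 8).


Shoelace sum: ((-4)*(-7) - 1*(-3)) + (1*(-3) - 7*(-7)) + (7*8 - 6*(-3)) + (6*(-3) - (-4)*8)
= 165
Area = |165|/2 = 82.5

82.5


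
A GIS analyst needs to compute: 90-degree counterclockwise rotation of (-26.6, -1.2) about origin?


90° CCW: (x,y) -> (-y, x)
(-26.6,-1.2) -> (1.2, -26.6)

(1.2, -26.6)


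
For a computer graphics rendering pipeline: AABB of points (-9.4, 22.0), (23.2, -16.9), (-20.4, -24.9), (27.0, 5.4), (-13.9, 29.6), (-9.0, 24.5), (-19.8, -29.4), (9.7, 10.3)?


x range: [-20.4, 27]
y range: [-29.4, 29.6]
Bounding box: (-20.4,-29.4) to (27,29.6)

(-20.4,-29.4) to (27,29.6)


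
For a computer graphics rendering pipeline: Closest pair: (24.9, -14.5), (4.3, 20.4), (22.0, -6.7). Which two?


d(P0,P1) = 40.5262, d(P0,P2) = 8.3217, d(P1,P2) = 32.3682
Closest: P0 and P2

Closest pair: (24.9, -14.5) and (22.0, -6.7), distance = 8.3217


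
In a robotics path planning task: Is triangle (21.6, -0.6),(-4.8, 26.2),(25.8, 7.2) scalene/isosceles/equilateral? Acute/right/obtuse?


Side lengths squared: AB^2=1415.2, BC^2=1297.36, CA^2=78.48
Sorted: [78.48, 1297.36, 1415.2]
By sides: Scalene, By angles: Obtuse

Scalene, Obtuse


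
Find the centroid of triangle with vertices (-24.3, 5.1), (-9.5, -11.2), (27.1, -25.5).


Centroid = ((x_A+x_B+x_C)/3, (y_A+y_B+y_C)/3)
= (((-24.3)+(-9.5)+27.1)/3, (5.1+(-11.2)+(-25.5))/3)
= (-2.2333, -10.5333)

(-2.2333, -10.5333)


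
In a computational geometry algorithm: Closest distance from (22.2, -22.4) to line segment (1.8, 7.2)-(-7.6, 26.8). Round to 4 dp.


Project P onto AB: t = 0 (clamped to [0,1])
Closest point on segment: (1.8, 7.2)
Distance: 35.9489

35.9489


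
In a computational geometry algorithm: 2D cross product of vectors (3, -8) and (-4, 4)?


u x v = u_x*v_y - u_y*v_x = 3*4 - (-8)*(-4)
= 12 - 32 = -20

-20


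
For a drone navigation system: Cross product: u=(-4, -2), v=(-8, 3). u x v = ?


u x v = u_x*v_y - u_y*v_x = (-4)*3 - (-2)*(-8)
= (-12) - 16 = -28

-28


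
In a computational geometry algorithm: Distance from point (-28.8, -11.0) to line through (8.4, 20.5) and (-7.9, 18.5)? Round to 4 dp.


|cross product| = 439.05
|line direction| = sqrt(269.69) = 16.4222
Distance = 439.05/sqrt(269.69) = 26.7351

26.7351


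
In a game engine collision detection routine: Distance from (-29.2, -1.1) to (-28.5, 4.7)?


dx=0.7, dy=5.8
d^2 = 0.7^2 + 5.8^2 = 34.13
d = sqrt(34.13) = 5.8421

5.8421


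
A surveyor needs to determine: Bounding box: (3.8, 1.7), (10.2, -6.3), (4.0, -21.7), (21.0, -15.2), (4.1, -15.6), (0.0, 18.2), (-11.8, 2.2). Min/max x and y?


x range: [-11.8, 21]
y range: [-21.7, 18.2]
Bounding box: (-11.8,-21.7) to (21,18.2)

(-11.8,-21.7) to (21,18.2)


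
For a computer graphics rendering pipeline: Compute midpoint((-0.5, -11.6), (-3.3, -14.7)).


M = (((-0.5)+(-3.3))/2, ((-11.6)+(-14.7))/2)
= (-1.9, -13.15)

(-1.9, -13.15)


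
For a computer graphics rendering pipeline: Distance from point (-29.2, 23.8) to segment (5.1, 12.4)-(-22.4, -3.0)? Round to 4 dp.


Project P onto AB: t = 0.7728 (clamped to [0,1])
Closest point on segment: (-16.1515, 0.4991)
Distance: 26.7057

26.7057


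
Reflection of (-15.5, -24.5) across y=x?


Reflection over y=x: (x,y) -> (y,x)
(-15.5, -24.5) -> (-24.5, -15.5)

(-24.5, -15.5)


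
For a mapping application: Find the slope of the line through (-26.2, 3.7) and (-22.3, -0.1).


slope = (y2-y1)/(x2-x1) = ((-0.1)-3.7)/((-22.3)-(-26.2)) = (-3.8)/3.9 = -0.9744

-0.9744


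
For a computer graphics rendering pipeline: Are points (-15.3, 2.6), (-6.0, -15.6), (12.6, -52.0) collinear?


Cross product: ((-6)-(-15.3))*((-52)-2.6) - ((-15.6)-2.6)*(12.6-(-15.3))
= 0

Yes, collinear


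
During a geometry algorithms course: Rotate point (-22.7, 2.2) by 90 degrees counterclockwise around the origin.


90° CCW: (x,y) -> (-y, x)
(-22.7,2.2) -> (-2.2, -22.7)

(-2.2, -22.7)


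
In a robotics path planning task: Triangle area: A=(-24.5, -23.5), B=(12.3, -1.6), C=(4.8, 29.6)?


Area = |x_A(y_B-y_C) + x_B(y_C-y_A) + x_C(y_A-y_B)|/2
= |764.4 + 653.13 + (-105.12)|/2
= 1312.41/2 = 656.205

656.205


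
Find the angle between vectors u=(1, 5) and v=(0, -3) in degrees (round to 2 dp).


u.v = -15, |u| = sqrt(26) = 5.099, |v| = sqrt(9) = 3
cos(theta) = u.v/(|u||v|) = -15/sqrt(234) = -0.980581
theta = acos(-0.980581) = 168.69 degrees

168.69 degrees
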